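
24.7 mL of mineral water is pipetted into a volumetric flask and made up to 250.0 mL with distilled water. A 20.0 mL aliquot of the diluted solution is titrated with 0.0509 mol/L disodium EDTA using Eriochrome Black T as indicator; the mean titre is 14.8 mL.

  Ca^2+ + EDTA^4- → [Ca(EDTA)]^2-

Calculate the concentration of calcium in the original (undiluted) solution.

n(EDTA) = 0.0148 × 0.0509 = 7.53 × 10^-4 mol
n(Ca2+) in the aliquot = 7.53 × 10^-4 mol (1:1 ratio)
[Ca2+]_dilute = 7.53 × 10^-4 / 0.0200 = 0.0377 mol/L
Dilution factor = 250.0 / 24.7 = 10.12
[Ca2+]_stock = 0.0377 × 10.12 = 0.381 mol/L

0.381 mol/L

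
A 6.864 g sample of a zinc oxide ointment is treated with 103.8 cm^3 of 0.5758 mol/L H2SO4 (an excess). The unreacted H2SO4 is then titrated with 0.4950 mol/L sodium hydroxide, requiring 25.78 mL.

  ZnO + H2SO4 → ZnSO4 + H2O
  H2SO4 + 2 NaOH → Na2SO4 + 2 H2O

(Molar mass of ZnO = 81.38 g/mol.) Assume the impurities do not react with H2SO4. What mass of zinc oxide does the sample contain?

n(H2SO4) added = 0.1038 × 0.5758 = 0.05977 mol
n(NaOH) used in back-titration = 0.02578 × 0.4950 = 0.01276 mol
From the 1:2 ratio, n(H2SO4) left over = 1/2 × 0.01276 = 6.381 × 10^-3 mol
n(H2SO4) consumed by analyte = 0.05977 − 6.381 × 10^-3 = 0.05339 mol
n(ZnO) = 0.05339 mol (1:1 ratio)
mass of ZnO = 0.05339 × 81.38 = 4.345 g

4.345 g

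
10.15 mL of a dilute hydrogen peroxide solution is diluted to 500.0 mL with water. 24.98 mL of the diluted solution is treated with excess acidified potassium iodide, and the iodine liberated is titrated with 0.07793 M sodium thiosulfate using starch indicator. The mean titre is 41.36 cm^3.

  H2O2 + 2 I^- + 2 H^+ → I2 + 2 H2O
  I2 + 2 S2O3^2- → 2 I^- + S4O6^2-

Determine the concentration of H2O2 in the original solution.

3.178 M

n(S2O3^2-) = 0.04136 × 0.07793 = 3.223 × 10^-3 mol
n(I2) = n(S2O3^2-)/2 = 1.612 × 10^-3 mol
n(H2O2) in the aliquot = 1.612 × 10^-3 mol (1:1 ratio)
[H2O2]_dilute = 1.612 × 10^-3 / 0.02498 = 0.06452 mol/L
[H2O2]_original = 0.06452 × 500.0/10.15 = 3.178 mol/L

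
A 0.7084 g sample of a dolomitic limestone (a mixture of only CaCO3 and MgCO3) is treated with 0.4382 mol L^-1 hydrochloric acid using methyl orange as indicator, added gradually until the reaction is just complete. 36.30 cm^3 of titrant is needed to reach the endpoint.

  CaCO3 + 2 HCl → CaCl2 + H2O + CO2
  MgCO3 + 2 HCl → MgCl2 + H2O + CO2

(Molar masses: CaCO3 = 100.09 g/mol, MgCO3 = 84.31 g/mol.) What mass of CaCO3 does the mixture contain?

n(HCl) = 0.03630 × 0.4382 = 0.01591 mol
Let x = n(CaCO3), y = n(MgCO3).
Titrant: 2x + 2y = 0.01591;  mass: 100.09x + 84.31y = 0.7084
Solving, x = 2.399 × 10^-3 mol, y = 5.554 × 10^-3 mol
mass of CaCO3 = 2.399 × 10^-3 × 100.09 = 0.2401 g

0.2401 g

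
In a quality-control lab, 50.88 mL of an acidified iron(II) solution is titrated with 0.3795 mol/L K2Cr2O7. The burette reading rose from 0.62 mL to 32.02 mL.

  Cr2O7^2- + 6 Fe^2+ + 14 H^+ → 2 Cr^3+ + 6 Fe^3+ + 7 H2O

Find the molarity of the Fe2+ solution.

n(K2Cr2O7) = 0.03140 L × 0.3795 mol/L = 0.01192 mol
From the 6:1 mole ratio, n(Fe2+) = 6/1 × 0.01192 = 0.07150 mol
[Fe2+] = 0.07150 mol / 0.05088 L = 1.405 mol/L

1.405 mol/L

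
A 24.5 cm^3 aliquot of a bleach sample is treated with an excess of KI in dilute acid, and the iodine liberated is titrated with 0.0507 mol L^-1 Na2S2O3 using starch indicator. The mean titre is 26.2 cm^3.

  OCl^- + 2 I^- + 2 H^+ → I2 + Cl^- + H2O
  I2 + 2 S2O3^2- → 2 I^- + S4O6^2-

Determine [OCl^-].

0.0271 mol/L

n(S2O3^2-) = 0.0262 × 0.0507 = 1.33 × 10^-3 mol
n(I2) = n(S2O3^2-)/2 = 6.64 × 10^-4 mol
n(OCl^-) in the aliquot = 6.64 × 10^-4 mol (1:1 ratio)
[OCl^-] = 6.64 × 10^-4 / 0.0245 = 0.0271 mol/L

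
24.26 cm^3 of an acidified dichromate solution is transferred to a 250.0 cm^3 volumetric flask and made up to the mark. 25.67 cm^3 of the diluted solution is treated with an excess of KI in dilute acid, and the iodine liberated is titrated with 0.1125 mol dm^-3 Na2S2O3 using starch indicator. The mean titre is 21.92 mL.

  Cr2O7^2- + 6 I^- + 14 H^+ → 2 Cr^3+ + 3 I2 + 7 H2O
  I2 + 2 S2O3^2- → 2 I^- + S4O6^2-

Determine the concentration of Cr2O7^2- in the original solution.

0.1650 mol/L

n(S2O3^2-) = 0.02192 × 0.1125 = 2.466 × 10^-3 mol
n(I2) = n(S2O3^2-)/2 = 1.233 × 10^-3 mol
From the 1:3 ratio, n(Cr2O7^2-) in the aliquot = 1/3 × 1.233 × 10^-3 = 4.110 × 10^-4 mol
[Cr2O7^2-]_dilute = 4.110 × 10^-4 / 0.02567 = 0.01601 mol/L
[Cr2O7^2-]_original = 0.01601 × 250.0/24.26 = 0.1650 mol/L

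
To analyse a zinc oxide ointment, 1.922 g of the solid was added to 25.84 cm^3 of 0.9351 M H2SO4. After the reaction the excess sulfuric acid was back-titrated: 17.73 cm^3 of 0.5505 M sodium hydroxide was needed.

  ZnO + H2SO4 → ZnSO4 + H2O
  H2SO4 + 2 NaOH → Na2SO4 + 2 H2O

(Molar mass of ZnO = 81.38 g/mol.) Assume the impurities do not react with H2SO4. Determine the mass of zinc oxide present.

n(H2SO4) added = 0.02584 × 0.9351 = 0.02416 mol
n(NaOH) used in back-titration = 0.01773 × 0.5505 = 9.760 × 10^-3 mol
From the 1:2 ratio, n(H2SO4) left over = 1/2 × 9.760 × 10^-3 = 4.880 × 10^-3 mol
n(H2SO4) consumed by analyte = 0.02416 − 4.880 × 10^-3 = 0.01928 mol
n(ZnO) = 0.01928 mol (1:1 ratio)
mass of ZnO = 0.01928 × 81.38 = 1.569 g

1.569 g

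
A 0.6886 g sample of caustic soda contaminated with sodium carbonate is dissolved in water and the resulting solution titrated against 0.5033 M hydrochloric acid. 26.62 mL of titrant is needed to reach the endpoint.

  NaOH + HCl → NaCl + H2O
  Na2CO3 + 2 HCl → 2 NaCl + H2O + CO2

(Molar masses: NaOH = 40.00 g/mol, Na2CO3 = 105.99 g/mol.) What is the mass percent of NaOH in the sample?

9.574 %

n(HCl) = 0.02662 × 0.5033 = 0.01340 mol
Let x = n(NaOH), y = n(Na2CO3).
Titrant: 1x + 2y = 0.01340;  mass: 40.00x + 105.99y = 0.6886
Solving, x = 1.648 × 10^-3 mol, y = 5.875 × 10^-3 mol
mass of NaOH = 1.648 × 10^-3 × 40.00 = 0.06593 g
% NaOH = 0.06593 / 0.6886 × 100 = 9.574 %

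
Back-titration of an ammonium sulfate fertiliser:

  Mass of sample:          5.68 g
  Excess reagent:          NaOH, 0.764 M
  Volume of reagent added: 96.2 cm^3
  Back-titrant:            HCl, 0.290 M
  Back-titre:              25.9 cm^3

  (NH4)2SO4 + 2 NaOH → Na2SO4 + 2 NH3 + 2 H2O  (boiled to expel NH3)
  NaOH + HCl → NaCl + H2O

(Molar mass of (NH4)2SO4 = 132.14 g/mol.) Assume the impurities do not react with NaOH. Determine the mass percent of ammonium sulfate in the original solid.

n(NaOH) added = 0.0962 × 0.764 = 0.0735 mol
n(HCl) used in back-titration = 0.0259 × 0.290 = 7.51 × 10^-3 mol
n(NaOH) left over = 7.51 × 10^-3 mol (1:1 ratio)
n(NaOH) consumed by analyte = 0.0735 − 7.51 × 10^-3 = 0.0660 mol
From the 1:2 ratio, n((NH4)2SO4) = 1/2 × 0.0660 = 0.0330 mol
mass of (NH4)2SO4 = 0.0330 × 132.14 = 4.36 g
% (NH4)2SO4 = 4.36 / 5.68 × 100 = 76.8 %

76.8 %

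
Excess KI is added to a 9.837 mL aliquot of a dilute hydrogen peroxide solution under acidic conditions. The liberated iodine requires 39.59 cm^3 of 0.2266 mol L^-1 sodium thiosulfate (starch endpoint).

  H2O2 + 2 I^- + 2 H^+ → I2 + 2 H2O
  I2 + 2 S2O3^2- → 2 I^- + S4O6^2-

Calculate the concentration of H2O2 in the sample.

0.4560 mol/L

n(S2O3^2-) = 0.03959 × 0.2266 = 8.971 × 10^-3 mol
n(I2) = n(S2O3^2-)/2 = 4.486 × 10^-3 mol
n(H2O2) in the aliquot = 4.486 × 10^-3 mol (1:1 ratio)
[H2O2] = 4.486 × 10^-3 / 0.009837 = 0.4560 mol/L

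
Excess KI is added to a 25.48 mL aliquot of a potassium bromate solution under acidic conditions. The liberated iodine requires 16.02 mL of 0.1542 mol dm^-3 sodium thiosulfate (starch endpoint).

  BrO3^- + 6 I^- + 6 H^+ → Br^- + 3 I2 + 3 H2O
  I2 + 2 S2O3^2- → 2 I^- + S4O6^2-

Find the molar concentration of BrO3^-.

n(S2O3^2-) = 0.01602 × 0.1542 = 2.470 × 10^-3 mol
n(I2) = n(S2O3^2-)/2 = 1.235 × 10^-3 mol
From the 1:3 ratio, n(BrO3^-) in the aliquot = 1/3 × 1.235 × 10^-3 = 4.117 × 10^-4 mol
[BrO3^-] = 4.117 × 10^-4 / 0.02548 = 0.01616 mol/L

0.01616 mol/L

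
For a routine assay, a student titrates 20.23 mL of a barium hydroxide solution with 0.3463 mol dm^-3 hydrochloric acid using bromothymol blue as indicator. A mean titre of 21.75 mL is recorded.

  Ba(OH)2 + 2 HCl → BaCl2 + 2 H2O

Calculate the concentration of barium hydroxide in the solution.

0.1862 mol/L

n(HCl) = 0.02175 L × 0.3463 mol/L = 7.532 × 10^-3 mol
From the 1:2 mole ratio, n(Ba(OH)2) = 1/2 × 7.532 × 10^-3 = 3.766 × 10^-3 mol
[Ba(OH)2] = 3.766 × 10^-3 mol / 0.02023 L = 0.1862 mol/L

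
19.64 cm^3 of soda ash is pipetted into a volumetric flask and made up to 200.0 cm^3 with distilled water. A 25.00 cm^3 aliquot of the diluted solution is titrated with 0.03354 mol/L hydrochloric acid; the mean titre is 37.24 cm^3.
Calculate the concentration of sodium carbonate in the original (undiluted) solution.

0.2544 mol/L

Na2CO3 + 2 HCl → 2 NaCl + H2O + CO2
n(HCl) = 0.03724 × 0.03354 = 1.249 × 10^-3 mol
From the 1:2 ratio, n(Na2CO3) in the aliquot = 1/2 × 1.249 × 10^-3 = 6.245 × 10^-4 mol
[Na2CO3]_dilute = 6.245 × 10^-4 / 0.02500 = 0.02498 mol/L
Dilution factor = 200.0 / 19.64 = 10.18
[Na2CO3]_stock = 0.02498 × 10.18 = 0.2544 mol/L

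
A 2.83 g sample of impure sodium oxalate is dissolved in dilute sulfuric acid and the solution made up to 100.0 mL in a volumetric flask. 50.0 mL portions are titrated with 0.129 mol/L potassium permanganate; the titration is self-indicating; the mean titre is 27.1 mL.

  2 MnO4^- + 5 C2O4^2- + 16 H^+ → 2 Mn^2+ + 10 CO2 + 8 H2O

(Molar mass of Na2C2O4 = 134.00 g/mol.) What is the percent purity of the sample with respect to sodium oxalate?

82.8 %

n(KMnO4) per titration = 0.0271 × 0.129 = 3.50 × 10^-3 mol
From the 5:2 ratio, n(Na2C2O4) in each aliquot = 5/2 × 3.50 × 10^-3 = 8.74 × 10^-3 mol
n(Na2C2O4) in the whole flask = 8.74 × 10^-3 × 100.0/50.0 = 0.0175 mol
mass of Na2C2O4 = 0.0175 × 134.00 = 2.34 g
% Na2C2O4 = 2.34 / 2.83 × 100 = 82.8 %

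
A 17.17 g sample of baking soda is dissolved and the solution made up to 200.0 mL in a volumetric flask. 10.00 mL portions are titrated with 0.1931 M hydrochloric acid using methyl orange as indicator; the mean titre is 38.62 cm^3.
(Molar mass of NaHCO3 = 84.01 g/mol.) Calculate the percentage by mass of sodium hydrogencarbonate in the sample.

NaHCO3 + HCl → NaCl + H2O + CO2
n(HCl) per titration = 0.03862 × 0.1931 = 7.458 × 10^-3 mol
n(NaHCO3) in each aliquot = 7.458 × 10^-3 mol (1:1 ratio)
n(NaHCO3) in the whole flask = 7.458 × 10^-3 × 200.0/10.00 = 0.1492 mol
mass of NaHCO3 = 0.1492 × 84.01 = 12.53 g
% NaHCO3 = 12.53 / 17.17 × 100 = 72.98 %

72.98 %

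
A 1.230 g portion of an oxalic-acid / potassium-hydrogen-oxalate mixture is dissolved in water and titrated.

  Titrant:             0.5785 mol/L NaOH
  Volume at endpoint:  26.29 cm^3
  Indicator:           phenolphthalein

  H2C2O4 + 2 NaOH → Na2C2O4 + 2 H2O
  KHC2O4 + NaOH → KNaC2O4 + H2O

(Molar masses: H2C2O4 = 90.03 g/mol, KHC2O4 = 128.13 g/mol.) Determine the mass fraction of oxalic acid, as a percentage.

n(NaOH) = 0.02629 × 0.5785 = 0.01521 mol
Let x = n(H2C2O4), y = n(KHC2O4).
Titrant: 2x + 1y = 0.01521;  mass: 90.03x + 128.13y = 1.230
Solving, x = 4.324 × 10^-3 mol, y = 6.562 × 10^-3 mol
mass of H2C2O4 = 4.324 × 10^-3 × 90.03 = 0.3892 g
% H2C2O4 = 0.3892 / 1.230 × 100 = 31.65 %

31.65 %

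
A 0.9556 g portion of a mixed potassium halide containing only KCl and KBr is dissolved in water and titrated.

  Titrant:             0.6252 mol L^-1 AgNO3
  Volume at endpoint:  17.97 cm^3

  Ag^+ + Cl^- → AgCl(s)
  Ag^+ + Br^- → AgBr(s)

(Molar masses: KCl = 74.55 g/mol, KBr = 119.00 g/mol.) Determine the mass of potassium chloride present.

0.6396 g

n(AgNO3) = 0.01797 × 0.6252 = 0.01123 mol
Let x = n(KCl), y = n(KBr).
Titrant: 1x + 1y = 0.01123;  mass: 74.55x + 119.00y = 0.9556
Solving, x = 8.579 × 10^-3 mol, y = 2.656 × 10^-3 mol
mass of KCl = 8.579 × 10^-3 × 74.55 = 0.6396 g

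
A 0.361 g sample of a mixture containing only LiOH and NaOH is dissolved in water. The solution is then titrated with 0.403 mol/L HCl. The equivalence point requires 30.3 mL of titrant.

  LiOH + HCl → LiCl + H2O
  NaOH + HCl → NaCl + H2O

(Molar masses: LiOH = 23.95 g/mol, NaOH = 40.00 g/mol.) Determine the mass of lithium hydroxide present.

n(HCl) = 0.0303 × 0.403 = 0.0122 mol
Let x = n(LiOH), y = n(NaOH).
Titrant: 1x + 1y = 0.0122;  mass: 23.95x + 40.00y = 0.361
Solving, x = 7.94 × 10^-3 mol, y = 4.27 × 10^-3 mol
mass of LiOH = 7.94 × 10^-3 × 23.95 = 0.190 g

0.190 g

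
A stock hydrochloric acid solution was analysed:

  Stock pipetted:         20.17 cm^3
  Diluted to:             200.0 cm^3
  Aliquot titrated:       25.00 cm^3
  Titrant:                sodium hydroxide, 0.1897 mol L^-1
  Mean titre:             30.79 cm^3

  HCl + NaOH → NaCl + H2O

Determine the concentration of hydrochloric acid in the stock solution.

2.317 mol/L

n(NaOH) = 0.03079 × 0.1897 = 5.841 × 10^-3 mol
n(HCl) in the aliquot = 5.841 × 10^-3 mol (1:1 ratio)
[HCl]_dilute = 5.841 × 10^-3 / 0.02500 = 0.2336 mol/L
Dilution factor = 200.0 / 20.17 = 9.916
[HCl]_stock = 0.2336 × 9.916 = 2.317 mol/L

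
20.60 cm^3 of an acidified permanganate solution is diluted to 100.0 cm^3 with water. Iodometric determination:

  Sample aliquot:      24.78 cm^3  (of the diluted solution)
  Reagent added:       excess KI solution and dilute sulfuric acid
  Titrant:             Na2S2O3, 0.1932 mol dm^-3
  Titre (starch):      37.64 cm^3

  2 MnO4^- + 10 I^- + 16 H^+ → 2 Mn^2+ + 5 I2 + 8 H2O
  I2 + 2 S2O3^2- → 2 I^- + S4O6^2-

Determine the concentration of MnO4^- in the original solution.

0.2849 mol/L

n(S2O3^2-) = 0.03764 × 0.1932 = 7.272 × 10^-3 mol
n(I2) = n(S2O3^2-)/2 = 3.636 × 10^-3 mol
From the 2:5 ratio, n(MnO4^-) in the aliquot = 2/5 × 3.636 × 10^-3 = 1.454 × 10^-3 mol
[MnO4^-]_dilute = 1.454 × 10^-3 / 0.02478 = 0.05869 mol/L
[MnO4^-]_original = 0.05869 × 100.0/20.60 = 0.2849 mol/L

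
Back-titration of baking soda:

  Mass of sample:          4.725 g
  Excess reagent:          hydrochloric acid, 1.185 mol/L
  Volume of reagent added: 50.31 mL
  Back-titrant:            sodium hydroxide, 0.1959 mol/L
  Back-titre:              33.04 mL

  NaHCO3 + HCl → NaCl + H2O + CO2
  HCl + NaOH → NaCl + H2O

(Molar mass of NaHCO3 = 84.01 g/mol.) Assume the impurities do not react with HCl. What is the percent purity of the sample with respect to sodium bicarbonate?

94.49 %

n(HCl) added = 0.05031 × 1.185 = 0.05962 mol
n(NaOH) used in back-titration = 0.03304 × 0.1959 = 6.473 × 10^-3 mol
n(HCl) left over = 6.473 × 10^-3 mol (1:1 ratio)
n(HCl) consumed by analyte = 0.05962 − 6.473 × 10^-3 = 0.05314 mol
n(NaHCO3) = 0.05314 mol (1:1 ratio)
mass of NaHCO3 = 0.05314 × 84.01 = 4.465 g
% NaHCO3 = 4.465 / 4.725 × 100 = 94.49 %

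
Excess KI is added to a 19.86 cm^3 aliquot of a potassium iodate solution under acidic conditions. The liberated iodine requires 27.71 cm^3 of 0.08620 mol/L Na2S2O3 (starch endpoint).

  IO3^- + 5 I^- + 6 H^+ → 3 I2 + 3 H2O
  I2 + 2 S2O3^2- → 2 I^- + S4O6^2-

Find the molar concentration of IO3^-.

0.02005 mol/L

n(S2O3^2-) = 0.02771 × 0.08620 = 2.389 × 10^-3 mol
n(I2) = n(S2O3^2-)/2 = 1.194 × 10^-3 mol
From the 1:3 ratio, n(IO3^-) in the aliquot = 1/3 × 1.194 × 10^-3 = 3.981 × 10^-4 mol
[IO3^-] = 3.981 × 10^-4 / 0.01986 = 0.02005 mol/L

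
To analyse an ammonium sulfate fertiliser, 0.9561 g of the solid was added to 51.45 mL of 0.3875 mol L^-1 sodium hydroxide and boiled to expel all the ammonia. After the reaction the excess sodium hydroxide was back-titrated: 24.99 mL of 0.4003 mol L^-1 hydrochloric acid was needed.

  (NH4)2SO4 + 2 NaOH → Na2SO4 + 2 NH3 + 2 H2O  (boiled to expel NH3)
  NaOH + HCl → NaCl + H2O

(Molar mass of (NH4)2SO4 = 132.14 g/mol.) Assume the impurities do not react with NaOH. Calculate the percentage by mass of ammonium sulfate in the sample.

68.64 %

n(NaOH) added = 0.05145 × 0.3875 = 0.01994 mol
n(HCl) used in back-titration = 0.02499 × 0.4003 = 0.01000 mol
n(NaOH) left over = 0.01000 mol (1:1 ratio)
n(NaOH) consumed by analyte = 0.01994 − 0.01000 = 9.933 × 10^-3 mol
From the 1:2 ratio, n((NH4)2SO4) = 1/2 × 9.933 × 10^-3 = 4.967 × 10^-3 mol
mass of (NH4)2SO4 = 4.967 × 10^-3 × 132.14 = 0.6563 g
% (NH4)2SO4 = 0.6563 / 0.9561 × 100 = 68.64 %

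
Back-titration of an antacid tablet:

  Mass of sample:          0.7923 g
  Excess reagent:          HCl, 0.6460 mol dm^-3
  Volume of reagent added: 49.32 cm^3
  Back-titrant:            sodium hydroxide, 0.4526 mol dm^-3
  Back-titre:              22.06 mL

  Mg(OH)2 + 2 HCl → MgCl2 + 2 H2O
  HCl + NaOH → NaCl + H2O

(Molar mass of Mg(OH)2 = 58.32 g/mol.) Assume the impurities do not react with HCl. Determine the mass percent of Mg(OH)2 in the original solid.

n(HCl) added = 0.04932 × 0.6460 = 0.03186 mol
n(NaOH) used in back-titration = 0.02206 × 0.4526 = 9.984 × 10^-3 mol
n(HCl) left over = 9.984 × 10^-3 mol (1:1 ratio)
n(HCl) consumed by analyte = 0.03186 − 9.984 × 10^-3 = 0.02188 mol
From the 1:2 ratio, n(Mg(OH)2) = 1/2 × 0.02188 = 0.01094 mol
mass of Mg(OH)2 = 0.01094 × 58.32 = 0.6379 g
% Mg(OH)2 = 0.6379 / 0.7923 × 100 = 80.51 %

80.51 %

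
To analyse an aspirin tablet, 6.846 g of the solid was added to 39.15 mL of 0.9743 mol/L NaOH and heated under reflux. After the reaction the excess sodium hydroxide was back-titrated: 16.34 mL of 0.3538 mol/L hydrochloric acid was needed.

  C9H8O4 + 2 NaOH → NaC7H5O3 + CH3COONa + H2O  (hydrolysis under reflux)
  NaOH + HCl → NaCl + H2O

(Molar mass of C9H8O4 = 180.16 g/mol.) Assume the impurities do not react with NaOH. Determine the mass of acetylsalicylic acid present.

n(NaOH) added = 0.03915 × 0.9743 = 0.03814 mol
n(HCl) used in back-titration = 0.01634 × 0.3538 = 5.781 × 10^-3 mol
n(NaOH) left over = 5.781 × 10^-3 mol (1:1 ratio)
n(NaOH) consumed by analyte = 0.03814 − 5.781 × 10^-3 = 0.03236 mol
From the 1:2 ratio, n(C9H8O4) = 1/2 × 0.03236 = 0.01618 mol
mass of C9H8O4 = 0.01618 × 180.16 = 2.915 g

2.915 g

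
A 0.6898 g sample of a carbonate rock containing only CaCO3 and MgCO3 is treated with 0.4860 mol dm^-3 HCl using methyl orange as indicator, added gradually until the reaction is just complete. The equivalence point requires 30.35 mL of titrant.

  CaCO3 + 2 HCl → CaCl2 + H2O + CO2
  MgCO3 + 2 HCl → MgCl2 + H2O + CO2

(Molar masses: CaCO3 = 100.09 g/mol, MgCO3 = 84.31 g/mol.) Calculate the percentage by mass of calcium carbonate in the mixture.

n(HCl) = 0.03035 × 0.4860 = 0.01475 mol
Let x = n(CaCO3), y = n(MgCO3).
Titrant: 2x + 2y = 0.01475;  mass: 100.09x + 84.31y = 0.6898
Solving, x = 4.310 × 10^-3 mol, y = 3.065 × 10^-3 mol
mass of CaCO3 = 4.310 × 10^-3 × 100.09 = 0.4314 g
% CaCO3 = 0.4314 / 0.6898 × 100 = 62.54 %

62.54 %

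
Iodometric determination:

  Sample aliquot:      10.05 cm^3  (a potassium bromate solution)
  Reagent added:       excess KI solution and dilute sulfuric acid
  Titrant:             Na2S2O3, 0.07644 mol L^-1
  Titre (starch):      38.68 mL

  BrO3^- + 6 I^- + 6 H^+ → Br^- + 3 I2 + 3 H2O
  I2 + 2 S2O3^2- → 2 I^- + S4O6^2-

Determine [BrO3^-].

0.04903 mol/L

n(S2O3^2-) = 0.03868 × 0.07644 = 2.957 × 10^-3 mol
n(I2) = n(S2O3^2-)/2 = 1.478 × 10^-3 mol
From the 1:3 ratio, n(BrO3^-) in the aliquot = 1/3 × 1.478 × 10^-3 = 4.928 × 10^-4 mol
[BrO3^-] = 4.928 × 10^-4 / 0.01005 = 0.04903 mol/L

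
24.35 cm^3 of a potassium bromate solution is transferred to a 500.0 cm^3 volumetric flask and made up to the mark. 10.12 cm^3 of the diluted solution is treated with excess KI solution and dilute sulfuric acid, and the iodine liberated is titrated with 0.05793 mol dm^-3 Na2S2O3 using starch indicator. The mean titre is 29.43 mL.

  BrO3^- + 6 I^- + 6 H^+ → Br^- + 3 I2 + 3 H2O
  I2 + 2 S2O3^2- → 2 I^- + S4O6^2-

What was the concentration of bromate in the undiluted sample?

n(S2O3^2-) = 0.02943 × 0.05793 = 1.705 × 10^-3 mol
n(I2) = n(S2O3^2-)/2 = 8.524 × 10^-4 mol
From the 1:3 ratio, n(BrO3^-) in the aliquot = 1/3 × 8.524 × 10^-4 = 2.841 × 10^-4 mol
[BrO3^-]_dilute = 2.841 × 10^-4 / 0.01012 = 0.02808 mol/L
[BrO3^-]_original = 0.02808 × 500.0/24.35 = 0.5765 mol/L

0.5765 mol/L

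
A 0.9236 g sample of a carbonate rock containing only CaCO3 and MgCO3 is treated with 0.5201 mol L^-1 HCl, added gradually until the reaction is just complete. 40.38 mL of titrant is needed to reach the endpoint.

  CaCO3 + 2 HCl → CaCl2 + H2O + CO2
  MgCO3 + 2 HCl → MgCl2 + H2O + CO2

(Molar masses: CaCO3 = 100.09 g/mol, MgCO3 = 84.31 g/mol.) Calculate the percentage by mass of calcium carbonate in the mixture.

26.29 %

n(HCl) = 0.04038 × 0.5201 = 0.02100 mol
Let x = n(CaCO3), y = n(MgCO3).
Titrant: 2x + 2y = 0.02100;  mass: 100.09x + 84.31y = 0.9236
Solving, x = 2.426 × 10^-3 mol, y = 8.075 × 10^-3 mol
mass of CaCO3 = 2.426 × 10^-3 × 100.09 = 0.2428 g
% CaCO3 = 0.2428 / 0.9236 × 100 = 26.29 %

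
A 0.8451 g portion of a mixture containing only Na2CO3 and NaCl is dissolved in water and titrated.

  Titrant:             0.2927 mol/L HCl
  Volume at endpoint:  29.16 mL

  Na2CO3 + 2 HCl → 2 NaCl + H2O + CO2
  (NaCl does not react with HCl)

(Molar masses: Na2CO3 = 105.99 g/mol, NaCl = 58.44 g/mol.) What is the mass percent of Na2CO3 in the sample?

53.52 %

n(HCl) = 0.02916 × 0.2927 = 8.535 × 10^-3 mol
Let x = n(Na2CO3), y = n(NaCl).
Titrant: 2x = 8.535 × 10^-3;  mass: 105.99x + 58.44y = 0.8451
Solving, x = 4.268 × 10^-3 mol, y = 6.721 × 10^-3 mol
mass of Na2CO3 = 4.268 × 10^-3 × 105.99 = 0.4523 g
% Na2CO3 = 0.4523 / 0.8451 × 100 = 53.52 %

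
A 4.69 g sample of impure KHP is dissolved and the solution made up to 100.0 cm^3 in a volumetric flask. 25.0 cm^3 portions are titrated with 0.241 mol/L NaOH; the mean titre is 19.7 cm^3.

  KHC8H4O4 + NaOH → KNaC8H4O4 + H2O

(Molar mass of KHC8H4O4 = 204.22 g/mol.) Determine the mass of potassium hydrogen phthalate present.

3.88 g

n(NaOH) per titration = 0.0197 × 0.241 = 4.75 × 10^-3 mol
n(KHC8H4O4) in each aliquot = 4.75 × 10^-3 mol (1:1 ratio)
n(KHC8H4O4) in the whole flask = 4.75 × 10^-3 × 100.0/25.0 = 0.0190 mol
mass of KHC8H4O4 = 0.0190 × 204.22 = 3.88 g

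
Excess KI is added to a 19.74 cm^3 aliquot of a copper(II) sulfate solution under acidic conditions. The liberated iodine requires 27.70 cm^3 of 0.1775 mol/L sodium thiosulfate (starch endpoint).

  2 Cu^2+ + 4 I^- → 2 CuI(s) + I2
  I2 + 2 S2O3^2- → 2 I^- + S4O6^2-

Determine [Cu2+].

n(S2O3^2-) = 0.02770 × 0.1775 = 4.917 × 10^-3 mol
n(I2) = n(S2O3^2-)/2 = 2.458 × 10^-3 mol
From the 2:1 ratio, n(Cu2+) in the aliquot = 2/1 × 2.458 × 10^-3 = 4.917 × 10^-3 mol
[Cu2+] = 4.917 × 10^-3 / 0.01974 = 0.2491 mol/L

0.2491 mol/L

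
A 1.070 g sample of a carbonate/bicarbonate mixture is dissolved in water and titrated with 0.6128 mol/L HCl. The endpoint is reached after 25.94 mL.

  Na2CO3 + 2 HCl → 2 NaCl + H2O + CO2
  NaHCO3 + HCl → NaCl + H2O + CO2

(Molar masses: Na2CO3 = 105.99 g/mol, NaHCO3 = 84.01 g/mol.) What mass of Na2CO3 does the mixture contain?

n(HCl) = 0.02594 × 0.6128 = 0.01590 mol
Let x = n(Na2CO3), y = n(NaHCO3).
Titrant: 2x + 1y = 0.01590;  mass: 105.99x + 84.01y = 1.070
Solving, x = 4.279 × 10^-3 mol, y = 7.338 × 10^-3 mol
mass of Na2CO3 = 4.279 × 10^-3 × 105.99 = 0.4535 g

0.4535 g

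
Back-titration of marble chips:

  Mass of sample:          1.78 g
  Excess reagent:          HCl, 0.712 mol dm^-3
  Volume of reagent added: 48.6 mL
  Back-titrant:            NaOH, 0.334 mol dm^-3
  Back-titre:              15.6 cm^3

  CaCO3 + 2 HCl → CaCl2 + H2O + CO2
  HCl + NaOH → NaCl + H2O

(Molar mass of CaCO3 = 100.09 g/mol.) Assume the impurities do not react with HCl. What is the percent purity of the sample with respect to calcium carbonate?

n(HCl) added = 0.0486 × 0.712 = 0.0346 mol
n(NaOH) used in back-titration = 0.0156 × 0.334 = 5.21 × 10^-3 mol
n(HCl) left over = 5.21 × 10^-3 mol (1:1 ratio)
n(HCl) consumed by analyte = 0.0346 − 5.21 × 10^-3 = 0.0294 mol
From the 1:2 ratio, n(CaCO3) = 1/2 × 0.0294 = 0.0147 mol
mass of CaCO3 = 0.0147 × 100.09 = 1.47 g
% CaCO3 = 1.47 / 1.78 × 100 = 82.6 %

82.6 %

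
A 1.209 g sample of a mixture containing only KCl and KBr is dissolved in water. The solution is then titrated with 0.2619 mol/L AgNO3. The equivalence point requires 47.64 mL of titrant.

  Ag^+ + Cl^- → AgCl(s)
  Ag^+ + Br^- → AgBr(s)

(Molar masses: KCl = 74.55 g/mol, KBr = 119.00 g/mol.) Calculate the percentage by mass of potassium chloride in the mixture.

n(AgNO3) = 0.04764 × 0.2619 = 0.01248 mol
Let x = n(KCl), y = n(KBr).
Titrant: 1x + 1y = 0.01248;  mass: 74.55x + 119.00y = 1.209
Solving, x = 6.204 × 10^-3 mol, y = 6.273 × 10^-3 mol
mass of KCl = 6.204 × 10^-3 × 74.55 = 0.4625 g
% KCl = 0.4625 / 1.209 × 100 = 38.25 %

38.25 %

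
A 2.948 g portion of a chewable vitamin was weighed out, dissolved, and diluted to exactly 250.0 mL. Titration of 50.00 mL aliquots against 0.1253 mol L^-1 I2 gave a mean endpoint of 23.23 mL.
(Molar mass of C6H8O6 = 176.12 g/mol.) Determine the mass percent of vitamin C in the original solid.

C6H8O6 + I2 → C6H6O6 + 2 HI
n(I2) per titration = 0.02323 × 0.1253 = 2.911 × 10^-3 mol
n(C6H8O6) in each aliquot = 2.911 × 10^-3 mol (1:1 ratio)
n(C6H8O6) in the whole flask = 2.911 × 10^-3 × 250.0/50.00 = 0.01455 mol
mass of C6H8O6 = 0.01455 × 176.12 = 2.563 g
% C6H8O6 = 2.563 / 2.948 × 100 = 86.95 %

86.95 %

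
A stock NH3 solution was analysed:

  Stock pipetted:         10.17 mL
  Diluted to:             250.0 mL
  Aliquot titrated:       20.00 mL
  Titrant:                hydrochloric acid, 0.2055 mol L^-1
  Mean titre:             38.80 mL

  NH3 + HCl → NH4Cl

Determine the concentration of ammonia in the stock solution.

n(HCl) = 0.03880 × 0.2055 = 7.973 × 10^-3 mol
n(NH3) in the aliquot = 7.973 × 10^-3 mol (1:1 ratio)
[NH3]_dilute = 7.973 × 10^-3 / 0.02000 = 0.3987 mol/L
Dilution factor = 250.0 / 10.17 = 24.58
[NH3]_stock = 0.3987 × 24.58 = 9.800 mol/L

9.800 mol/L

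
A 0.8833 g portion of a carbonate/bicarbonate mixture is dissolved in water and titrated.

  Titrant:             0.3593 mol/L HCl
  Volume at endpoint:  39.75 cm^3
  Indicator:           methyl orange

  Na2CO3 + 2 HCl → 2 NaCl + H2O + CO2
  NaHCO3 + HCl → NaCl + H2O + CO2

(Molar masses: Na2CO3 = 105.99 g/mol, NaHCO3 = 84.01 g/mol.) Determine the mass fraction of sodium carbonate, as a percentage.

n(HCl) = 0.03975 × 0.3593 = 0.01428 mol
Let x = n(Na2CO3), y = n(NaHCO3).
Titrant: 2x + 1y = 0.01428;  mass: 105.99x + 84.01y = 0.8833
Solving, x = 5.103 × 10^-3 mol, y = 4.076 × 10^-3 mol
mass of Na2CO3 = 5.103 × 10^-3 × 105.99 = 0.5409 g
% Na2CO3 = 0.5409 / 0.8833 × 100 = 61.23 %

61.23 %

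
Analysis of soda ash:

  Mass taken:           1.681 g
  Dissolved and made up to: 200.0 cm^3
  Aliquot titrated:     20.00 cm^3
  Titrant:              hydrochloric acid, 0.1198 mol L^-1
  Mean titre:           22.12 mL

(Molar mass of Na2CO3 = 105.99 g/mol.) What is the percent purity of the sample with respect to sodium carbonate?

Na2CO3 + 2 HCl → 2 NaCl + H2O + CO2
n(HCl) per titration = 0.02212 × 0.1198 = 2.650 × 10^-3 mol
From the 1:2 ratio, n(Na2CO3) in each aliquot = 1/2 × 2.650 × 10^-3 = 1.325 × 10^-3 mol
n(Na2CO3) in the whole flask = 1.325 × 10^-3 × 200.0/20.00 = 0.01325 mol
mass of Na2CO3 = 0.01325 × 105.99 = 1.404 g
% Na2CO3 = 1.404 / 1.681 × 100 = 83.54 %

83.54 %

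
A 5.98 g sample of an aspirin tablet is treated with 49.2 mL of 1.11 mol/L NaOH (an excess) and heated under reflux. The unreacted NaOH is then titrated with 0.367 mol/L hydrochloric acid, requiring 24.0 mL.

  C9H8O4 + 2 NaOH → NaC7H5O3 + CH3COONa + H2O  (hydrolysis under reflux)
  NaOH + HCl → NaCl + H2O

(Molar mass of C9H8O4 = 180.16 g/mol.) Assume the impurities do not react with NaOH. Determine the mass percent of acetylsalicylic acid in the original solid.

69.0 %

n(NaOH) added = 0.0492 × 1.11 = 0.0546 mol
n(HCl) used in back-titration = 0.0240 × 0.367 = 8.81 × 10^-3 mol
n(NaOH) left over = 8.81 × 10^-3 mol (1:1 ratio)
n(NaOH) consumed by analyte = 0.0546 − 8.81 × 10^-3 = 0.0458 mol
From the 1:2 ratio, n(C9H8O4) = 1/2 × 0.0458 = 0.0229 mol
mass of C9H8O4 = 0.0229 × 180.16 = 4.13 g
% C9H8O4 = 4.13 / 5.98 × 100 = 69.0 %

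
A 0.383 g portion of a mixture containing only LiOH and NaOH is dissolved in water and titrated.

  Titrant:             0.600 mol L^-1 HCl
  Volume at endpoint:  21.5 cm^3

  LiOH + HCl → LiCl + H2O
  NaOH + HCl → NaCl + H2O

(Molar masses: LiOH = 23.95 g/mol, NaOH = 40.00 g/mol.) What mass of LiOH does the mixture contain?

n(HCl) = 0.0215 × 0.600 = 0.0129 mol
Let x = n(LiOH), y = n(NaOH).
Titrant: 1x + 1y = 0.0129;  mass: 23.95x + 40.00y = 0.383
Solving, x = 8.29 × 10^-3 mol, y = 4.61 × 10^-3 mol
mass of LiOH = 8.29 × 10^-3 × 23.95 = 0.198 g

0.198 g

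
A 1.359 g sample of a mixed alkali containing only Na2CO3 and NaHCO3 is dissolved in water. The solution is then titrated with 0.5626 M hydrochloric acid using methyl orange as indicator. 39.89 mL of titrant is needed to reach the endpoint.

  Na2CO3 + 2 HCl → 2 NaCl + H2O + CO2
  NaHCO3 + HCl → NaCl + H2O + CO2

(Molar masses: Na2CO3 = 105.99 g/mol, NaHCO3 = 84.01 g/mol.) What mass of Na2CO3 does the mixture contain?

0.8994 g

n(HCl) = 0.03989 × 0.5626 = 0.02244 mol
Let x = n(Na2CO3), y = n(NaHCO3).
Titrant: 2x + 1y = 0.02244;  mass: 105.99x + 84.01y = 1.359
Solving, x = 8.486 × 10^-3 mol, y = 5.471 × 10^-3 mol
mass of Na2CO3 = 8.486 × 10^-3 × 105.99 = 0.8994 g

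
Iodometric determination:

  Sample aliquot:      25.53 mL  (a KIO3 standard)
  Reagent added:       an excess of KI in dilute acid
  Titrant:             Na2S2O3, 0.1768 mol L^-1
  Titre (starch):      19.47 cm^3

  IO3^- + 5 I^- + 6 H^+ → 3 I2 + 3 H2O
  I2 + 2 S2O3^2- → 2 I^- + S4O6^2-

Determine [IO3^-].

0.02247 mol/L

n(S2O3^2-) = 0.01947 × 0.1768 = 3.442 × 10^-3 mol
n(I2) = n(S2O3^2-)/2 = 1.721 × 10^-3 mol
From the 1:3 ratio, n(IO3^-) in the aliquot = 1/3 × 1.721 × 10^-3 = 5.737 × 10^-4 mol
[IO3^-] = 5.737 × 10^-4 / 0.02553 = 0.02247 mol/L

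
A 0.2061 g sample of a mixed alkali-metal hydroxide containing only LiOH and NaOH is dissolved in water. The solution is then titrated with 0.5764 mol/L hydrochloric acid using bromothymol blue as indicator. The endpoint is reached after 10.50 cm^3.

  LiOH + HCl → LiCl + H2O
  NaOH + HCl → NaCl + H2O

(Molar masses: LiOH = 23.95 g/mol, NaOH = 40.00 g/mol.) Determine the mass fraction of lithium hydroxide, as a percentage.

26.06 %

n(HCl) = 0.01050 × 0.5764 = 6.052 × 10^-3 mol
Let x = n(LiOH), y = n(NaOH).
Titrant: 1x + 1y = 6.052 × 10^-3;  mass: 23.95x + 40.00y = 0.2061
Solving, x = 2.242 × 10^-3 mol, y = 3.810 × 10^-3 mol
mass of LiOH = 2.242 × 10^-3 × 23.95 = 0.05370 g
% LiOH = 0.05370 / 0.2061 × 100 = 26.06 %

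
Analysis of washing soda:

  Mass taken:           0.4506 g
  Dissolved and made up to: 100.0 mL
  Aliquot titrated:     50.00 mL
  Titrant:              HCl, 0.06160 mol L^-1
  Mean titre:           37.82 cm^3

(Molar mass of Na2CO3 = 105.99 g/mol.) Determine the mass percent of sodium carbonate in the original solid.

Na2CO3 + 2 HCl → 2 NaCl + H2O + CO2
n(HCl) per titration = 0.03782 × 0.06160 = 2.330 × 10^-3 mol
From the 1:2 ratio, n(Na2CO3) in each aliquot = 1/2 × 2.330 × 10^-3 = 1.165 × 10^-3 mol
n(Na2CO3) in the whole flask = 1.165 × 10^-3 × 100.0/50.00 = 2.330 × 10^-3 mol
mass of Na2CO3 = 2.330 × 10^-3 × 105.99 = 0.2469 g
% Na2CO3 = 0.2469 / 0.4506 × 100 = 54.80 %

54.80 %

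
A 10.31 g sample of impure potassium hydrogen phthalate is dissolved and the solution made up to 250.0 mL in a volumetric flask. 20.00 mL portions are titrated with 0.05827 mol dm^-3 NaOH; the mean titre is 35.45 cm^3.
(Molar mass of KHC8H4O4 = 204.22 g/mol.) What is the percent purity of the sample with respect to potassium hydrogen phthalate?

51.15 %

KHC8H4O4 + NaOH → KNaC8H4O4 + H2O
n(NaOH) per titration = 0.03545 × 0.05827 = 2.066 × 10^-3 mol
n(KHC8H4O4) in each aliquot = 2.066 × 10^-3 mol (1:1 ratio)
n(KHC8H4O4) in the whole flask = 2.066 × 10^-3 × 250.0/20.00 = 0.02582 mol
mass of KHC8H4O4 = 0.02582 × 204.22 = 5.273 g
% KHC8H4O4 = 5.273 / 10.31 × 100 = 51.15 %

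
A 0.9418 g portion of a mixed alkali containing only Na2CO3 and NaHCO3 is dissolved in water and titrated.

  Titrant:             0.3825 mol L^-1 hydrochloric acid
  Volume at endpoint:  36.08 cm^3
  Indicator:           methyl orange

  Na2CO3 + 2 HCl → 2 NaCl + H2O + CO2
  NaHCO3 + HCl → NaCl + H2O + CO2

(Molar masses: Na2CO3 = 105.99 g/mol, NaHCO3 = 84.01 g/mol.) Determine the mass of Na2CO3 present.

n(HCl) = 0.03608 × 0.3825 = 0.01380 mol
Let x = n(Na2CO3), y = n(NaHCO3).
Titrant: 2x + 1y = 0.01380;  mass: 105.99x + 84.01y = 0.9418
Solving, x = 3.508 × 10^-3 mol, y = 6.785 × 10^-3 mol
mass of Na2CO3 = 3.508 × 10^-3 × 105.99 = 0.3718 g

0.3718 g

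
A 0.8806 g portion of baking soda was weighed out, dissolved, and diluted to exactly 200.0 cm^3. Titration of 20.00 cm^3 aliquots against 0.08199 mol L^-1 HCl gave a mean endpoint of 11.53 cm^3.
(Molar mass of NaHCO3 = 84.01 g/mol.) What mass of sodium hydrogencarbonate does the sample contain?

0.7942 g

NaHCO3 + HCl → NaCl + H2O + CO2
n(HCl) per titration = 0.01153 × 0.08199 = 9.453 × 10^-4 mol
n(NaHCO3) in each aliquot = 9.453 × 10^-4 mol (1:1 ratio)
n(NaHCO3) in the whole flask = 9.453 × 10^-4 × 200.0/20.00 = 9.453 × 10^-3 mol
mass of NaHCO3 = 9.453 × 10^-3 × 84.01 = 0.7942 g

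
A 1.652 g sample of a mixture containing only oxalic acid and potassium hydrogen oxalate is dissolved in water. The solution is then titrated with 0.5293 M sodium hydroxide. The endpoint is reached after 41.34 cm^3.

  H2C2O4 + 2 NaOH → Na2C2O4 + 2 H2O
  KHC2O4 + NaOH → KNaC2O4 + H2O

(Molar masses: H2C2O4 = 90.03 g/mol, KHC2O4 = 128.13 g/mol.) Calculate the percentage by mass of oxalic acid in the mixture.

n(NaOH) = 0.04134 × 0.5293 = 0.02188 mol
Let x = n(H2C2O4), y = n(KHC2O4).
Titrant: 2x + 1y = 0.02188;  mass: 90.03x + 128.13y = 1.652
Solving, x = 6.928 × 10^-3 mol, y = 8.025 × 10^-3 mol
mass of H2C2O4 = 6.928 × 10^-3 × 90.03 = 0.6237 g
% H2C2O4 = 0.6237 / 1.652 × 100 = 37.76 %

37.76 %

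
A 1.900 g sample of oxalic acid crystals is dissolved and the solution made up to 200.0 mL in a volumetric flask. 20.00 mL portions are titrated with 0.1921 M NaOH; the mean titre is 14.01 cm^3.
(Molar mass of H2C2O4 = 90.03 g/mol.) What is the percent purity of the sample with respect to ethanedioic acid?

63.76 %

H2C2O4 + 2 NaOH → Na2C2O4 + 2 H2O
n(NaOH) per titration = 0.01401 × 0.1921 = 2.691 × 10^-3 mol
From the 1:2 ratio, n(H2C2O4) in each aliquot = 1/2 × 2.691 × 10^-3 = 1.346 × 10^-3 mol
n(H2C2O4) in the whole flask = 1.346 × 10^-3 × 200.0/20.00 = 0.01346 mol
mass of H2C2O4 = 0.01346 × 90.03 = 1.211 g
% H2C2O4 = 1.211 / 1.900 × 100 = 63.76 %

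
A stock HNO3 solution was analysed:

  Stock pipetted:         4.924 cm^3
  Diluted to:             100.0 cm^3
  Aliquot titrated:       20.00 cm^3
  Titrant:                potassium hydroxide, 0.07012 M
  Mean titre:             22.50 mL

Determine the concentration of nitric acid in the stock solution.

HNO3 + KOH → KNO3 + H2O
n(KOH) = 0.02250 × 0.07012 = 1.578 × 10^-3 mol
n(HNO3) in the aliquot = 1.578 × 10^-3 mol (1:1 ratio)
[HNO3]_dilute = 1.578 × 10^-3 / 0.02000 = 0.07888 mol/L
Dilution factor = 100.0 / 4.924 = 20.31
[HNO3]_stock = 0.07888 × 20.31 = 1.602 mol/L

1.602 M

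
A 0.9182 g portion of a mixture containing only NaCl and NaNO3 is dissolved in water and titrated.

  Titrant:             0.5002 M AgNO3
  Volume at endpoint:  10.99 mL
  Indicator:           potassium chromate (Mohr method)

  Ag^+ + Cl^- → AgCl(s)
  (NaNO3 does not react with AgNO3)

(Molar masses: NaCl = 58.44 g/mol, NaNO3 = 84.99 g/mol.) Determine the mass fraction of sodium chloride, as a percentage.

34.99 %

n(AgNO3) = 0.01099 × 0.5002 = 5.497 × 10^-3 mol
Let x = n(NaCl), y = n(NaNO3).
Titrant: 1x = 5.497 × 10^-3;  mass: 58.44x + 84.99y = 0.9182
Solving, x = 5.497 × 10^-3 mol, y = 7.024 × 10^-3 mol
mass of NaCl = 5.497 × 10^-3 × 58.44 = 0.3213 g
% NaCl = 0.3213 / 0.9182 × 100 = 34.99 %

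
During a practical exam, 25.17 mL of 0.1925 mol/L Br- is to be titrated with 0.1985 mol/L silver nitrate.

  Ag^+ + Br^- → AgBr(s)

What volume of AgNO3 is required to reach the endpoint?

n(Br-) = 0.02517 L × 0.1925 mol/L = 4.845 × 10^-3 mol
n(AgNO3) = 4.845 × 10^-3 mol (1:1 stoichiometry)
V(AgNO3) = 4.845 × 10^-3 mol / 0.1985 mol/L = 0.02441 L = 24.41 mL

24.41 mL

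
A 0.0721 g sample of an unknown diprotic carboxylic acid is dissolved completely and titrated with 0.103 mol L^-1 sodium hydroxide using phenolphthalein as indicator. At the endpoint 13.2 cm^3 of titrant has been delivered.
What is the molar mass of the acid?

n(NaOH) = 0.0132 L × 0.103 mol/L = 1.36 × 10^-3 mol
From the 1:2 ratio, n(H2A) = 1/2 × 1.36 × 10^-3 = 6.80 × 10^-4 mol
M = m / n = 0.0721 g / 6.80 × 10^-4 mol = 106 g/mol

106 g/mol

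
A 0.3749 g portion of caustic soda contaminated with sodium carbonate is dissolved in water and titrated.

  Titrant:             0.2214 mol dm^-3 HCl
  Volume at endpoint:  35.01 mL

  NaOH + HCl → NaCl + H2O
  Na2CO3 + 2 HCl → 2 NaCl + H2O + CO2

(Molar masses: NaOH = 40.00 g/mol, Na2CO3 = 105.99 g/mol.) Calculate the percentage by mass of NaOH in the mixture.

29.46 %

n(HCl) = 0.03501 × 0.2214 = 7.751 × 10^-3 mol
Let x = n(NaOH), y = n(Na2CO3).
Titrant: 1x + 2y = 7.751 × 10^-3;  mass: 40.00x + 105.99y = 0.3749
Solving, x = 2.761 × 10^-3 mol, y = 2.495 × 10^-3 mol
mass of NaOH = 2.761 × 10^-3 × 40.00 = 0.1104 g
% NaOH = 0.1104 / 0.3749 × 100 = 29.46 %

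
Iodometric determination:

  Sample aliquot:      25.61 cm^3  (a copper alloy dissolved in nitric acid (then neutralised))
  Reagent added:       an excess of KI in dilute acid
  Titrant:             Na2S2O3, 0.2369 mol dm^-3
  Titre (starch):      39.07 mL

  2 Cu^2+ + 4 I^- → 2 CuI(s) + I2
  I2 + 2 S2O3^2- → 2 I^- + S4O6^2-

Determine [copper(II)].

0.3614 mol/L

n(S2O3^2-) = 0.03907 × 0.2369 = 9.256 × 10^-3 mol
n(I2) = n(S2O3^2-)/2 = 4.628 × 10^-3 mol
From the 2:1 ratio, n(Cu2+) in the aliquot = 2/1 × 4.628 × 10^-3 = 9.256 × 10^-3 mol
[Cu2+] = 9.256 × 10^-3 / 0.02561 = 0.3614 mol/L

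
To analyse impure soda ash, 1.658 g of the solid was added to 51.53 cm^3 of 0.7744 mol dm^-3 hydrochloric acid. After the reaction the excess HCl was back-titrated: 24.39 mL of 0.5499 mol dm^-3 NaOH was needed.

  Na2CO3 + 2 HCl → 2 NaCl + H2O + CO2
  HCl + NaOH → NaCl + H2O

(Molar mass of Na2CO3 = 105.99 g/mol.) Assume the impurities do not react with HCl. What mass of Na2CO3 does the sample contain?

n(HCl) added = 0.05153 × 0.7744 = 0.03990 mol
n(NaOH) used in back-titration = 0.02439 × 0.5499 = 0.01341 mol
n(HCl) left over = 0.01341 mol (1:1 ratio)
n(HCl) consumed by analyte = 0.03990 − 0.01341 = 0.02649 mol
From the 1:2 ratio, n(Na2CO3) = 1/2 × 0.02649 = 0.01325 mol
mass of Na2CO3 = 0.01325 × 105.99 = 1.404 g

1.404 g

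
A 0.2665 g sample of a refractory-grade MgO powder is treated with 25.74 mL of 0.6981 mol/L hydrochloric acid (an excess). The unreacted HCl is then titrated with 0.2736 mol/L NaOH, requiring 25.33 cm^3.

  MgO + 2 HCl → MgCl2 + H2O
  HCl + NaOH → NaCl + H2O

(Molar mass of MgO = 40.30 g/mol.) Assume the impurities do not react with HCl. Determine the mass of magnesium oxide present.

0.2224 g

n(HCl) added = 0.02574 × 0.6981 = 0.01797 mol
n(NaOH) used in back-titration = 0.02533 × 0.2736 = 6.930 × 10^-3 mol
n(HCl) left over = 6.930 × 10^-3 mol (1:1 ratio)
n(HCl) consumed by analyte = 0.01797 − 6.930 × 10^-3 = 0.01104 mol
From the 1:2 ratio, n(MgO) = 1/2 × 0.01104 = 5.519 × 10^-3 mol
mass of MgO = 5.519 × 10^-3 × 40.30 = 0.2224 g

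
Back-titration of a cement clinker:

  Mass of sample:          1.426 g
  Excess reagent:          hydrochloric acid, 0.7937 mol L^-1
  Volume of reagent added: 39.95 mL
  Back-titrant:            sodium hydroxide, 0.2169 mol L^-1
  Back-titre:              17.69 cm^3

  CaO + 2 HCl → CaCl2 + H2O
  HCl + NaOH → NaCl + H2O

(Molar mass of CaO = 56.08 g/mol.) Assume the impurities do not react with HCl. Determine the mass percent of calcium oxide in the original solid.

54.80 %

n(HCl) added = 0.03995 × 0.7937 = 0.03171 mol
n(NaOH) used in back-titration = 0.01769 × 0.2169 = 3.837 × 10^-3 mol
n(HCl) left over = 3.837 × 10^-3 mol (1:1 ratio)
n(HCl) consumed by analyte = 0.03171 − 3.837 × 10^-3 = 0.02787 mol
From the 1:2 ratio, n(CaO) = 1/2 × 0.02787 = 0.01394 mol
mass of CaO = 0.01394 × 56.08 = 0.7815 g
% CaO = 0.7815 / 1.426 × 100 = 54.80 %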